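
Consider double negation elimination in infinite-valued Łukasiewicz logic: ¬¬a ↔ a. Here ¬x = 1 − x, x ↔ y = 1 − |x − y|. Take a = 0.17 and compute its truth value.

1.00

¬a = 1 − 0.17 = 0.83
¬¬a = 1 − 0.83 = 0.17
¬¬a ↔ a = 1 − |0.17 − 0.17| = 1 − 0.00 = 1.00
(As expected: always 1 in Ł∞ since negation is involutive.)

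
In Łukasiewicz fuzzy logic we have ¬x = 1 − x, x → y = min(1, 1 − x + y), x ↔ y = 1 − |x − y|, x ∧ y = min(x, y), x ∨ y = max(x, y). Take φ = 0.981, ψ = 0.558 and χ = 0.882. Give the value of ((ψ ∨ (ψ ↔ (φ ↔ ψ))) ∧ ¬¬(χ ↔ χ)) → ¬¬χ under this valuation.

φ ↔ ψ = 1 − |0.981 − 0.558| = 1 − 0.423 = 0.577
ψ ↔ (φ ↔ ψ) = 1 − |0.558 − 0.577| = 1 − 0.019 = 0.981
ψ ∨ (ψ ↔ (φ ↔ ψ)) = max(0.558, 0.981) = 0.981
χ ↔ χ = 1 − |0.882 − 0.882| = 1 − 0.000 = 1.000
¬(χ ↔ χ) = 1 − 1.000 = 0.000
¬¬(χ ↔ χ) = 1 − 0.000 = 1.000
(ψ ∨ (ψ ↔ (φ ↔ ψ))) ∧ ¬¬(χ ↔ χ) = min(0.981, 1.000) = 0.981
¬χ = 1 − 0.882 = 0.118
¬¬χ = 1 − 0.118 = 0.882
((ψ ∨ (ψ ↔ (φ ↔ ψ))) ∧ ¬¬(χ ↔ χ)) → ¬¬χ = min(1, 1 − 0.981 + 0.882) = min(1, 0.901) = 0.901

0.901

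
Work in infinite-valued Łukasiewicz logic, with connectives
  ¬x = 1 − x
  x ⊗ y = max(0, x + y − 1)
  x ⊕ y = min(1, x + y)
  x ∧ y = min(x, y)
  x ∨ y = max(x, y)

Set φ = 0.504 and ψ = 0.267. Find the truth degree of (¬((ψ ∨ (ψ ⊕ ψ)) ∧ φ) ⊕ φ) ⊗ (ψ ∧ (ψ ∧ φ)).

ψ ⊕ ψ = min(1, 0.267 + 0.267) = min(1, 0.534) = 0.534
ψ ∨ (ψ ⊕ ψ) = max(0.267, 0.534) = 0.534
(ψ ∨ (ψ ⊕ ψ)) ∧ φ = min(0.534, 0.504) = 0.504
¬((ψ ∨ (ψ ⊕ ψ)) ∧ φ) = 1 − 0.504 = 0.496
¬((ψ ∨ (ψ ⊕ ψ)) ∧ φ) ⊕ φ = min(1, 0.496 + 0.504) = min(1, 1.000) = 1.000
ψ ∧ φ = min(0.267, 0.504) = 0.267
ψ ∧ (ψ ∧ φ) = min(0.267, 0.267) = 0.267
(¬((ψ ∨ (ψ ⊕ ψ)) ∧ φ) ⊕ φ) ⊗ (ψ ∧ (ψ ∧ φ)) = max(0, 1.000 + 0.267 − 1) = max(0, 0.267) = 0.267

0.267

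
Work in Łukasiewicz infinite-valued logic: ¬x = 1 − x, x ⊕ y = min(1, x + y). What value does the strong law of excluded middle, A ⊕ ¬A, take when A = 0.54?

¬A = 1 − 0.54 = 0.46
A ⊕ ¬A = min(1, 0.54 + 0.46) = min(1, 1.00) = 1.00
(As expected: always 1 in Ł∞ since a ⊕ (1−a) = 1.)

1.00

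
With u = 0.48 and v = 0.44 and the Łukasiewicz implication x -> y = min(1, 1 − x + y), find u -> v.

u -> v = min(1, 1 − 0.48 + 0.44) = min(1, 0.96) = 0.96
For comparison, the Gödel implication (1 if x ≤ y else y) would give 0.44.

0.96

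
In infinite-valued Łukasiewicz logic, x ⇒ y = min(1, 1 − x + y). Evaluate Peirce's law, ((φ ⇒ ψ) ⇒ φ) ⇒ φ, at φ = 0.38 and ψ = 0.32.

φ ⇒ ψ = min(1, 1 − 0.38 + 0.32) = min(1, 0.94) = 0.94
(φ ⇒ ψ) ⇒ φ = min(1, 1 − 0.94 + 0.38) = min(1, 0.44) = 0.44
((φ ⇒ ψ) ⇒ φ) ⇒ φ = min(1, 1 − 0.44 + 0.38) = min(1, 0.94) = 0.94
(The value 0.94 < 1 shows this instance is not satisfied; not a Ł∞-tautology in general.)

0.94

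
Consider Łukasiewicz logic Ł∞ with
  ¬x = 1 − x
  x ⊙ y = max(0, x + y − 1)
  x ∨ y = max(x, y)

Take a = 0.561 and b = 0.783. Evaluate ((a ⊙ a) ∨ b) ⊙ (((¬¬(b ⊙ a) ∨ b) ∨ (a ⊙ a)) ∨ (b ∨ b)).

0.566

a ⊙ a = max(0, 0.561 + 0.561 − 1) = max(0, 0.122) = 0.122
(a ⊙ a) ∨ b = max(0.122, 0.783) = 0.783
b ⊙ a = max(0, 0.783 + 0.561 − 1) = max(0, 0.344) = 0.344
¬(b ⊙ a) = 1 − 0.344 = 0.656
¬¬(b ⊙ a) = 1 − 0.656 = 0.344
¬¬(b ⊙ a) ∨ b = max(0.344, 0.783) = 0.783
(¬¬(b ⊙ a) ∨ b) ∨ (a ⊙ a) = max(0.783, 0.122) = 0.783
b ∨ b = max(0.783, 0.783) = 0.783
((¬¬(b ⊙ a) ∨ b) ∨ (a ⊙ a)) ∨ (b ∨ b) = max(0.783, 0.783) = 0.783
((a ⊙ a) ∨ b) ⊙ (((¬¬(b ⊙ a) ∨ b) ∨ (a ⊙ a)) ∨ (b ∨ b)) = max(0, 0.783 + 0.783 − 1) = max(0, 0.566) = 0.566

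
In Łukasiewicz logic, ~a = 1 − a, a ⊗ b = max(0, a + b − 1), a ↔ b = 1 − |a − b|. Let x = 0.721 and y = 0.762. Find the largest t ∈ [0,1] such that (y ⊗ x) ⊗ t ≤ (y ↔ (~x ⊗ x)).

y ⊗ x = max(0, 0.762 + 0.721 − 1) = max(0, 0.483) = 0.483
So the left factor is y ⊗ x = 0.483.
~x = 1 − 0.721 = 0.279
~x ⊗ x = max(0, 0.279 + 0.721 − 1) = max(0, 0.000) = 0.000
y ↔ (~x ⊗ x) = 1 − |0.762 − 0.000| = 1 − 0.762 = 0.238
So the right-hand bound is y ↔ (~x ⊗ x) = 0.238.
The residuum of the Łukasiewicz t-norm gives the supremum: min(1, 1 − 0.483 + 0.238).
1 − 0.483 + 0.238 = 0.755, so t = min(1, 0.755) = 0.755.
Check: 0.483 ⊗ 0.755 = max(0, 0.238) = 0.238 ≤ 0.238.

0.755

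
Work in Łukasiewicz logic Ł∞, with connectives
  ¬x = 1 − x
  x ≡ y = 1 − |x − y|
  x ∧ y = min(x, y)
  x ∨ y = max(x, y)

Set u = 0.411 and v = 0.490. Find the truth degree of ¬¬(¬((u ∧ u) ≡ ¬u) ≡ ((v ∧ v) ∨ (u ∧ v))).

0.688

u ∧ u = min(0.411, 0.411) = 0.411
¬u = 1 − 0.411 = 0.589
(u ∧ u) ≡ ¬u = 1 − |0.411 − 0.589| = 1 − 0.178 = 0.822
¬((u ∧ u) ≡ ¬u) = 1 − 0.822 = 0.178
v ∧ v = min(0.490, 0.490) = 0.490
u ∧ v = min(0.411, 0.490) = 0.411
(v ∧ v) ∨ (u ∧ v) = max(0.490, 0.411) = 0.490
¬((u ∧ u) ≡ ¬u) ≡ ((v ∧ v) ∨ (u ∧ v)) = 1 − |0.178 − 0.490| = 1 − 0.312 = 0.688
¬(¬((u ∧ u) ≡ ¬u) ≡ ((v ∧ v) ∨ (u ∧ v))) = 1 − 0.688 = 0.312
¬¬(¬((u ∧ u) ≡ ¬u) ≡ ((v ∧ v) ∨ (u ∧ v))) = 1 − 0.312 = 0.688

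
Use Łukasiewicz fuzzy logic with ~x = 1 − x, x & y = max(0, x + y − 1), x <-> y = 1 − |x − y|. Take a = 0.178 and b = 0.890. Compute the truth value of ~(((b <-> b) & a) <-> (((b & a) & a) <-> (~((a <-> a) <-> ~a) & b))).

0.754

b <-> b = 1 − |0.890 − 0.890| = 1 − 0.000 = 1.000
(b <-> b) & a = max(0, 1.000 + 0.178 − 1) = max(0, 0.178) = 0.178
b & a = max(0, 0.890 + 0.178 − 1) = max(0, 0.068) = 0.068
(b & a) & a = max(0, 0.068 + 0.178 − 1) = max(0, -0.754) = 0.000
a <-> a = 1 − |0.178 − 0.178| = 1 − 0.000 = 1.000
~a = 1 − 0.178 = 0.822
(a <-> a) <-> ~a = 1 − |1.000 − 0.822| = 1 − 0.178 = 0.822
~((a <-> a) <-> ~a) = 1 − 0.822 = 0.178
~((a <-> a) <-> ~a) & b = max(0, 0.178 + 0.890 − 1) = max(0, 0.068) = 0.068
((b & a) & a) <-> (~((a <-> a) <-> ~a) & b) = 1 − |0.000 − 0.068| = 1 − 0.068 = 0.932
((b <-> b) & a) <-> (((b & a) & a) <-> (~((a <-> a) <-> ~a) & b)) = 1 − |0.178 − 0.932| = 1 − 0.754 = 0.246
~(((b <-> b) & a) <-> (((b & a) & a) <-> (~((a <-> a) <-> ~a) & b))) = 1 − 0.246 = 0.754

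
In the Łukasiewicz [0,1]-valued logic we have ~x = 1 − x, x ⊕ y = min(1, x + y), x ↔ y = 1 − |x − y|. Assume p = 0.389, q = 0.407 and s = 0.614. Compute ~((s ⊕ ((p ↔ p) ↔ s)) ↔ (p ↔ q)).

0.018

p ↔ p = 1 − |0.389 − 0.389| = 1 − 0.000 = 1.000
(p ↔ p) ↔ s = 1 − |1.000 − 0.614| = 1 − 0.386 = 0.614
s ⊕ ((p ↔ p) ↔ s) = min(1, 0.614 + 0.614) = min(1, 1.228) = 1.000
p ↔ q = 1 − |0.389 − 0.407| = 1 − 0.018 = 0.982
(s ⊕ ((p ↔ p) ↔ s)) ↔ (p ↔ q) = 1 − |1.000 − 0.982| = 1 − 0.018 = 0.982
~((s ⊕ ((p ↔ p) ↔ s)) ↔ (p ↔ q)) = 1 − 0.982 = 0.018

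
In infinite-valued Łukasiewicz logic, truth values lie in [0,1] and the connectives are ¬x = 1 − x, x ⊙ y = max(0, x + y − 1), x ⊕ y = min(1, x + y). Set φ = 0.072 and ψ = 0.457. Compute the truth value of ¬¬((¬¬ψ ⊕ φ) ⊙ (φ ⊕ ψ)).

0.058

¬ψ = 1 − 0.457 = 0.543
¬¬ψ = 1 − 0.543 = 0.457
¬¬ψ ⊕ φ = min(1, 0.457 + 0.072) = min(1, 0.529) = 0.529
φ ⊕ ψ = min(1, 0.072 + 0.457) = min(1, 0.529) = 0.529
(¬¬ψ ⊕ φ) ⊙ (φ ⊕ ψ) = max(0, 0.529 + 0.529 − 1) = max(0, 0.058) = 0.058
¬((¬¬ψ ⊕ φ) ⊙ (φ ⊕ ψ)) = 1 − 0.058 = 0.942
¬¬((¬¬ψ ⊕ φ) ⊙ (φ ⊕ ψ)) = 1 − 0.942 = 0.058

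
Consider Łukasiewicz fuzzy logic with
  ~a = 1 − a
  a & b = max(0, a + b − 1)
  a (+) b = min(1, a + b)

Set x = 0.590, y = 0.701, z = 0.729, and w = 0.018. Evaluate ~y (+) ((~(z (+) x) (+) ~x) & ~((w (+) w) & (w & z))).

0.709

~y = 1 − 0.701 = 0.299
z (+) x = min(1, 0.729 + 0.590) = min(1, 1.319) = 1.000
~(z (+) x) = 1 − 1.000 = 0.000
~x = 1 − 0.590 = 0.410
~(z (+) x) (+) ~x = min(1, 0.000 + 0.410) = min(1, 0.410) = 0.410
w (+) w = min(1, 0.018 + 0.018) = min(1, 0.036) = 0.036
w & z = max(0, 0.018 + 0.729 − 1) = max(0, -0.253) = 0.000
(w (+) w) & (w & z) = max(0, 0.036 + 0.000 − 1) = max(0, -0.964) = 0.000
~((w (+) w) & (w & z)) = 1 − 0.000 = 1.000
(~(z (+) x) (+) ~x) & ~((w (+) w) & (w & z)) = max(0, 0.410 + 1.000 − 1) = max(0, 0.410) = 0.410
~y (+) ((~(z (+) x) (+) ~x) & ~((w (+) w) & (w & z))) = min(1, 0.299 + 0.410) = min(1, 0.709) = 0.709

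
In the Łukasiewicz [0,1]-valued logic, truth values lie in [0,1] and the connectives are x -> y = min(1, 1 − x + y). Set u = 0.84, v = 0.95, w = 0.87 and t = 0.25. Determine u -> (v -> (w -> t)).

0.59

w -> t = min(1, 1 − 0.87 + 0.25) = min(1, 0.38) = 0.38
v -> (w -> t) = min(1, 1 − 0.95 + 0.38) = min(1, 0.43) = 0.43
u -> (v -> (w -> t)) = min(1, 1 − 0.84 + 0.43) = min(1, 0.59) = 0.59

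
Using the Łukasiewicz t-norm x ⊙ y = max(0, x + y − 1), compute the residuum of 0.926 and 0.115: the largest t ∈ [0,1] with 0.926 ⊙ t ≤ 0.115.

0.189

The residuum of the Łukasiewicz t-norm gives the supremum: min(1, 1 − 0.926 + 0.115).
1 − 0.926 + 0.115 = 0.189, so t = min(1, 0.189) = 0.189.
Check: 0.926 ⊙ 0.189 = max(0, 0.115) = 0.115 ≤ 0.115.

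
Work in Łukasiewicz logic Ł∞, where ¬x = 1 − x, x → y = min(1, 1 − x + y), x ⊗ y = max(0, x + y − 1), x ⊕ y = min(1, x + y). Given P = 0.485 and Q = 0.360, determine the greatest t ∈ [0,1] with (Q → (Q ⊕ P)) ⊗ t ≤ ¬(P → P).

0.000

Q ⊕ P = min(1, 0.360 + 0.485) = min(1, 0.845) = 0.845
Q → (Q ⊕ P) = min(1, 1 − 0.360 + 0.845) = min(1, 1.485) = 1.000
So the left factor is Q → (Q ⊕ P) = 1.000.
P → P = min(1, 1 − 0.485 + 0.485) = min(1, 1.000) = 1.000
¬(P → P) = 1 − 1.000 = 0.000
So the right-hand bound is ¬(P → P) = 0.000.
The residuum of the Łukasiewicz t-norm gives the supremum: min(1, 1 − 1.000 + 0.000).
1 − 1.000 + 0.000 = 0.000, so t = min(1, 0.000) = 0.000.
Check: 1.000 ⊗ 0.000 = max(0, 0.000) = 0.000 ≤ 0.000.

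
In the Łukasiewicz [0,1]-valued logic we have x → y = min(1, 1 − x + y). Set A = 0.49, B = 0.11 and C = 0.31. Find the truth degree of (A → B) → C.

A → B = min(1, 1 − 0.49 + 0.11) = min(1, 0.62) = 0.62
(A → B) → C = min(1, 1 − 0.62 + 0.31) = min(1, 0.69) = 0.69

0.69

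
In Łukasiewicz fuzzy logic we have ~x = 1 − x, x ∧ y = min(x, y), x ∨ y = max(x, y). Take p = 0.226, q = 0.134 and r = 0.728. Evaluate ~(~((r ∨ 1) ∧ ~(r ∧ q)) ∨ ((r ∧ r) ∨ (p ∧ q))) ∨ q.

r ∨ 1 = max(0.728, 1.000) = 1.000
r ∧ q = min(0.728, 0.134) = 0.134
~(r ∧ q) = 1 − 0.134 = 0.866
(r ∨ 1) ∧ ~(r ∧ q) = min(1.000, 0.866) = 0.866
~((r ∨ 1) ∧ ~(r ∧ q)) = 1 − 0.866 = 0.134
r ∧ r = min(0.728, 0.728) = 0.728
p ∧ q = min(0.226, 0.134) = 0.134
(r ∧ r) ∨ (p ∧ q) = max(0.728, 0.134) = 0.728
~((r ∨ 1) ∧ ~(r ∧ q)) ∨ ((r ∧ r) ∨ (p ∧ q)) = max(0.134, 0.728) = 0.728
~(~((r ∨ 1) ∧ ~(r ∧ q)) ∨ ((r ∧ r) ∨ (p ∧ q))) = 1 − 0.728 = 0.272
~(~((r ∨ 1) ∧ ~(r ∧ q)) ∨ ((r ∧ r) ∨ (p ∧ q))) ∨ q = max(0.272, 0.134) = 0.272

0.272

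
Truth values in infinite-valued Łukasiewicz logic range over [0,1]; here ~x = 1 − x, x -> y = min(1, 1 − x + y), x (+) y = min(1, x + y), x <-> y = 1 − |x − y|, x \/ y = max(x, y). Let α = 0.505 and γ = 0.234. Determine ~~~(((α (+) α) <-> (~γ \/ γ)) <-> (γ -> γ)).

0.234

α (+) α = min(1, 0.505 + 0.505) = min(1, 1.010) = 1.000
~γ = 1 − 0.234 = 0.766
~γ \/ γ = max(0.766, 0.234) = 0.766
(α (+) α) <-> (~γ \/ γ) = 1 − |1.000 − 0.766| = 1 − 0.234 = 0.766
γ -> γ = min(1, 1 − 0.234 + 0.234) = min(1, 1.000) = 1.000
((α (+) α) <-> (~γ \/ γ)) <-> (γ -> γ) = 1 − |0.766 − 1.000| = 1 − 0.234 = 0.766
~(((α (+) α) <-> (~γ \/ γ)) <-> (γ -> γ)) = 1 − 0.766 = 0.234
~~(((α (+) α) <-> (~γ \/ γ)) <-> (γ -> γ)) = 1 − 0.234 = 0.766
~~~(((α (+) α) <-> (~γ \/ γ)) <-> (γ -> γ)) = 1 − 0.766 = 0.234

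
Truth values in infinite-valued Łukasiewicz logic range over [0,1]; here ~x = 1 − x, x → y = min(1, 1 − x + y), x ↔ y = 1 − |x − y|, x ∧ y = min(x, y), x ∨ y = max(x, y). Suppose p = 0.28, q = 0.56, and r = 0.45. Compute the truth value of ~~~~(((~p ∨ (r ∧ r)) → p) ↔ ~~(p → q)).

0.56

~p = 1 − 0.28 = 0.72
r ∧ r = min(0.45, 0.45) = 0.45
~p ∨ (r ∧ r) = max(0.72, 0.45) = 0.72
(~p ∨ (r ∧ r)) → p = min(1, 1 − 0.72 + 0.28) = min(1, 0.56) = 0.56
p → q = min(1, 1 − 0.28 + 0.56) = min(1, 1.28) = 1.00
~(p → q) = 1 − 1.00 = 0.00
~~(p → q) = 1 − 0.00 = 1.00
((~p ∨ (r ∧ r)) → p) ↔ ~~(p → q) = 1 − |0.56 − 1.00| = 1 − 0.44 = 0.56
~(((~p ∨ (r ∧ r)) → p) ↔ ~~(p → q)) = 1 − 0.56 = 0.44
~~(((~p ∨ (r ∧ r)) → p) ↔ ~~(p → q)) = 1 − 0.44 = 0.56
~~~(((~p ∨ (r ∧ r)) → p) ↔ ~~(p → q)) = 1 − 0.56 = 0.44
~~~~(((~p ∨ (r ∧ r)) → p) ↔ ~~(p → q)) = 1 − 0.44 = 0.56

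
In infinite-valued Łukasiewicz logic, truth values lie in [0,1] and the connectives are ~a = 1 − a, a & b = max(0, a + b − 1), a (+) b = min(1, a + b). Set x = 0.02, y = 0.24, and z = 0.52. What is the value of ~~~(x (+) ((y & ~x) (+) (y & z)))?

~x = 1 − 0.02 = 0.98
y & ~x = max(0, 0.24 + 0.98 − 1) = max(0, 0.22) = 0.22
y & z = max(0, 0.24 + 0.52 − 1) = max(0, -0.24) = 0.00
(y & ~x) (+) (y & z) = min(1, 0.22 + 0.00) = min(1, 0.22) = 0.22
x (+) ((y & ~x) (+) (y & z)) = min(1, 0.02 + 0.22) = min(1, 0.24) = 0.24
~(x (+) ((y & ~x) (+) (y & z))) = 1 − 0.24 = 0.76
~~(x (+) ((y & ~x) (+) (y & z))) = 1 − 0.76 = 0.24
~~~(x (+) ((y & ~x) (+) (y & z))) = 1 − 0.24 = 0.76

0.76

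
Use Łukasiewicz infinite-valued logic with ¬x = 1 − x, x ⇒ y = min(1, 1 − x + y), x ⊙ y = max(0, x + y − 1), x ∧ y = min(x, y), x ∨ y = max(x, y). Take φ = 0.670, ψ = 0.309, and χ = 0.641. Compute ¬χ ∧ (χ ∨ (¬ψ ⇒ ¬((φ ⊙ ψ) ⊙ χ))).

¬χ = 1 − 0.641 = 0.359
¬ψ = 1 − 0.309 = 0.691
φ ⊙ ψ = max(0, 0.670 + 0.309 − 1) = max(0, -0.021) = 0.000
(φ ⊙ ψ) ⊙ χ = max(0, 0.000 + 0.641 − 1) = max(0, -0.359) = 0.000
¬((φ ⊙ ψ) ⊙ χ) = 1 − 0.000 = 1.000
¬ψ ⇒ ¬((φ ⊙ ψ) ⊙ χ) = min(1, 1 − 0.691 + 1.000) = min(1, 1.309) = 1.000
χ ∨ (¬ψ ⇒ ¬((φ ⊙ ψ) ⊙ χ)) = max(0.641, 1.000) = 1.000
¬χ ∧ (χ ∨ (¬ψ ⇒ ¬((φ ⊙ ψ) ⊙ χ))) = min(0.359, 1.000) = 0.359

0.359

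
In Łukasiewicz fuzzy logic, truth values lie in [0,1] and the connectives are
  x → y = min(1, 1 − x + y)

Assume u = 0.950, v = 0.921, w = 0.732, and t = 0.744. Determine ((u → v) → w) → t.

0.983

u → v = min(1, 1 − 0.950 + 0.921) = min(1, 0.971) = 0.971
(u → v) → w = min(1, 1 − 0.971 + 0.732) = min(1, 0.761) = 0.761
((u → v) → w) → t = min(1, 1 − 0.761 + 0.744) = min(1, 0.983) = 0.983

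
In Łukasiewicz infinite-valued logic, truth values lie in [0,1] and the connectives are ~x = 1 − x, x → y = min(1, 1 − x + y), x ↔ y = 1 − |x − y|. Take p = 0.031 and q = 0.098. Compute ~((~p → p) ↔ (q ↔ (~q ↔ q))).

0.840

~p = 1 − 0.031 = 0.969
~p → p = min(1, 1 − 0.969 + 0.031) = min(1, 0.062) = 0.062
~q = 1 − 0.098 = 0.902
~q ↔ q = 1 − |0.902 − 0.098| = 1 − 0.804 = 0.196
q ↔ (~q ↔ q) = 1 − |0.098 − 0.196| = 1 − 0.098 = 0.902
(~p → p) ↔ (q ↔ (~q ↔ q)) = 1 − |0.062 − 0.902| = 1 − 0.840 = 0.160
~((~p → p) ↔ (q ↔ (~q ↔ q))) = 1 − 0.160 = 0.840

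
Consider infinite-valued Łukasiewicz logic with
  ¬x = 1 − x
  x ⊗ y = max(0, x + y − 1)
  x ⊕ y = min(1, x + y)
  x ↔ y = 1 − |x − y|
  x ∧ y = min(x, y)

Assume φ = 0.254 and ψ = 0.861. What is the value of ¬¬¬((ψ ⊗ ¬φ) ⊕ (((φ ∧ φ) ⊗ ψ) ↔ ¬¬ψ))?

0.139

¬φ = 1 − 0.254 = 0.746
ψ ⊗ ¬φ = max(0, 0.861 + 0.746 − 1) = max(0, 0.607) = 0.607
φ ∧ φ = min(0.254, 0.254) = 0.254
(φ ∧ φ) ⊗ ψ = max(0, 0.254 + 0.861 − 1) = max(0, 0.115) = 0.115
¬ψ = 1 − 0.861 = 0.139
¬¬ψ = 1 − 0.139 = 0.861
((φ ∧ φ) ⊗ ψ) ↔ ¬¬ψ = 1 − |0.115 − 0.861| = 1 − 0.746 = 0.254
(ψ ⊗ ¬φ) ⊕ (((φ ∧ φ) ⊗ ψ) ↔ ¬¬ψ) = min(1, 0.607 + 0.254) = min(1, 0.861) = 0.861
¬((ψ ⊗ ¬φ) ⊕ (((φ ∧ φ) ⊗ ψ) ↔ ¬¬ψ)) = 1 − 0.861 = 0.139
¬¬((ψ ⊗ ¬φ) ⊕ (((φ ∧ φ) ⊗ ψ) ↔ ¬¬ψ)) = 1 − 0.139 = 0.861
¬¬¬((ψ ⊗ ¬φ) ⊕ (((φ ∧ φ) ⊗ ψ) ↔ ¬¬ψ)) = 1 − 0.861 = 0.139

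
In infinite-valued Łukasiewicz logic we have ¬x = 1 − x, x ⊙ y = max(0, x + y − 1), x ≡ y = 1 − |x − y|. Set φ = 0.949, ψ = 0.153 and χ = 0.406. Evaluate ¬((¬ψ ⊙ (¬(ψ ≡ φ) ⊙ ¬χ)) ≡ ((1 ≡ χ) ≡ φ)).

0.220

¬ψ = 1 − 0.153 = 0.847
ψ ≡ φ = 1 − |0.153 − 0.949| = 1 − 0.796 = 0.204
¬(ψ ≡ φ) = 1 − 0.204 = 0.796
¬χ = 1 − 0.406 = 0.594
¬(ψ ≡ φ) ⊙ ¬χ = max(0, 0.796 + 0.594 − 1) = max(0, 0.390) = 0.390
¬ψ ⊙ (¬(ψ ≡ φ) ⊙ ¬χ) = max(0, 0.847 + 0.390 − 1) = max(0, 0.237) = 0.237
1 ≡ χ = 1 − |1.000 − 0.406| = 1 − 0.594 = 0.406
(1 ≡ χ) ≡ φ = 1 − |0.406 − 0.949| = 1 − 0.543 = 0.457
(¬ψ ⊙ (¬(ψ ≡ φ) ⊙ ¬χ)) ≡ ((1 ≡ χ) ≡ φ) = 1 − |0.237 − 0.457| = 1 − 0.220 = 0.780
¬((¬ψ ⊙ (¬(ψ ≡ φ) ⊙ ¬χ)) ≡ ((1 ≡ χ) ≡ φ)) = 1 − 0.780 = 0.220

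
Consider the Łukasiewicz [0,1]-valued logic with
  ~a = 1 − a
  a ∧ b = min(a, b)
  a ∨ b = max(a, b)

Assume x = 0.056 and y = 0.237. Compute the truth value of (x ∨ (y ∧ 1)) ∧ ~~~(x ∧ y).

0.237

y ∧ 1 = min(0.237, 1.000) = 0.237
x ∨ (y ∧ 1) = max(0.056, 0.237) = 0.237
x ∧ y = min(0.056, 0.237) = 0.056
~(x ∧ y) = 1 − 0.056 = 0.944
~~(x ∧ y) = 1 − 0.944 = 0.056
~~~(x ∧ y) = 1 − 0.056 = 0.944
(x ∨ (y ∧ 1)) ∧ ~~~(x ∧ y) = min(0.237, 0.944) = 0.237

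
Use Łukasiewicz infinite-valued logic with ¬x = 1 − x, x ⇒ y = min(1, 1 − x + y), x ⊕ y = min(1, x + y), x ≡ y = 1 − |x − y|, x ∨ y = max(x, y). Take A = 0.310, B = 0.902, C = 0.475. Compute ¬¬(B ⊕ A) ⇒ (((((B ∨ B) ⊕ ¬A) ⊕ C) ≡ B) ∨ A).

0.902

B ⊕ A = min(1, 0.902 + 0.310) = min(1, 1.212) = 1.000
¬(B ⊕ A) = 1 − 1.000 = 0.000
¬¬(B ⊕ A) = 1 − 0.000 = 1.000
B ∨ B = max(0.902, 0.902) = 0.902
¬A = 1 − 0.310 = 0.690
(B ∨ B) ⊕ ¬A = min(1, 0.902 + 0.690) = min(1, 1.592) = 1.000
((B ∨ B) ⊕ ¬A) ⊕ C = min(1, 1.000 + 0.475) = min(1, 1.475) = 1.000
(((B ∨ B) ⊕ ¬A) ⊕ C) ≡ B = 1 − |1.000 − 0.902| = 1 − 0.098 = 0.902
((((B ∨ B) ⊕ ¬A) ⊕ C) ≡ B) ∨ A = max(0.902, 0.310) = 0.902
¬¬(B ⊕ A) ⇒ (((((B ∨ B) ⊕ ¬A) ⊕ C) ≡ B) ∨ A) = min(1, 1 − 1.000 + 0.902) = min(1, 0.902) = 0.902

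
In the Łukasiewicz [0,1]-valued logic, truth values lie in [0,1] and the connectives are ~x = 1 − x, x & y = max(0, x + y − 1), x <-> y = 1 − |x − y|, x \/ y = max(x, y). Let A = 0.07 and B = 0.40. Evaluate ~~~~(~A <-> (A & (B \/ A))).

~A = 1 − 0.07 = 0.93
B \/ A = max(0.40, 0.07) = 0.40
A & (B \/ A) = max(0, 0.07 + 0.40 − 1) = max(0, -0.53) = 0.00
~A <-> (A & (B \/ A)) = 1 − |0.93 − 0.00| = 1 − 0.93 = 0.07
~(~A <-> (A & (B \/ A))) = 1 − 0.07 = 0.93
~~(~A <-> (A & (B \/ A))) = 1 − 0.93 = 0.07
~~~(~A <-> (A & (B \/ A))) = 1 − 0.07 = 0.93
~~~~(~A <-> (A & (B \/ A))) = 1 − 0.93 = 0.07

0.07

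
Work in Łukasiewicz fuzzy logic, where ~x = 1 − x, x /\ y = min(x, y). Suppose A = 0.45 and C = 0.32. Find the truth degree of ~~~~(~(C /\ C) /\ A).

C /\ C = min(0.32, 0.32) = 0.32
~(C /\ C) = 1 − 0.32 = 0.68
~(C /\ C) /\ A = min(0.68, 0.45) = 0.45
~(~(C /\ C) /\ A) = 1 − 0.45 = 0.55
~~(~(C /\ C) /\ A) = 1 − 0.55 = 0.45
~~~(~(C /\ C) /\ A) = 1 − 0.45 = 0.55
~~~~(~(C /\ C) /\ A) = 1 − 0.55 = 0.45

0.45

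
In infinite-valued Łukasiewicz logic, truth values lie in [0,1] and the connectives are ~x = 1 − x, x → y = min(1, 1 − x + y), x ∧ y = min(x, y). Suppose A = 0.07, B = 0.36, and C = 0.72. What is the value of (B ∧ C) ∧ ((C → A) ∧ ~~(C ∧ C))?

B ∧ C = min(0.36, 0.72) = 0.36
C → A = min(1, 1 − 0.72 + 0.07) = min(1, 0.35) = 0.35
C ∧ C = min(0.72, 0.72) = 0.72
~(C ∧ C) = 1 − 0.72 = 0.28
~~(C ∧ C) = 1 − 0.28 = 0.72
(C → A) ∧ ~~(C ∧ C) = min(0.35, 0.72) = 0.35
(B ∧ C) ∧ ((C → A) ∧ ~~(C ∧ C)) = min(0.36, 0.35) = 0.35

0.35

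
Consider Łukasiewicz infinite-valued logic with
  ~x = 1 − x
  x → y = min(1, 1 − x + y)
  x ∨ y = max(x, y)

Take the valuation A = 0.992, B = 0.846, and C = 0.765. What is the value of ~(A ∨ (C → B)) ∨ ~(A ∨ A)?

C → B = min(1, 1 − 0.765 + 0.846) = min(1, 1.081) = 1.000
A ∨ (C → B) = max(0.992, 1.000) = 1.000
~(A ∨ (C → B)) = 1 − 1.000 = 0.000
A ∨ A = max(0.992, 0.992) = 0.992
~(A ∨ A) = 1 − 0.992 = 0.008
~(A ∨ (C → B)) ∨ ~(A ∨ A) = max(0.000, 0.008) = 0.008

0.008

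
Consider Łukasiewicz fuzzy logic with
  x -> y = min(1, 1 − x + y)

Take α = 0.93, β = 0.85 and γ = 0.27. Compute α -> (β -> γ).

β -> γ = min(1, 1 − 0.85 + 0.27) = min(1, 0.42) = 0.42
α -> (β -> γ) = min(1, 1 − 0.93 + 0.42) = min(1, 0.49) = 0.49

0.49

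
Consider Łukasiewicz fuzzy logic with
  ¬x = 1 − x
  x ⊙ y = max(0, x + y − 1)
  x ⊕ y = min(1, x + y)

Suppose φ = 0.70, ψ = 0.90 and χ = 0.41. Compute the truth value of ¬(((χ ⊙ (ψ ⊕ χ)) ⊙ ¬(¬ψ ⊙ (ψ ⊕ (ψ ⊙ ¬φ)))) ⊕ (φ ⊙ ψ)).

ψ ⊕ χ = min(1, 0.90 + 0.41) = min(1, 1.31) = 1.00
χ ⊙ (ψ ⊕ χ) = max(0, 0.41 + 1.00 − 1) = max(0, 0.41) = 0.41
¬ψ = 1 − 0.90 = 0.10
¬φ = 1 − 0.70 = 0.30
ψ ⊙ ¬φ = max(0, 0.90 + 0.30 − 1) = max(0, 0.20) = 0.20
ψ ⊕ (ψ ⊙ ¬φ) = min(1, 0.90 + 0.20) = min(1, 1.10) = 1.00
¬ψ ⊙ (ψ ⊕ (ψ ⊙ ¬φ)) = max(0, 0.10 + 1.00 − 1) = max(0, 0.10) = 0.10
¬(¬ψ ⊙ (ψ ⊕ (ψ ⊙ ¬φ))) = 1 − 0.10 = 0.90
(χ ⊙ (ψ ⊕ χ)) ⊙ ¬(¬ψ ⊙ (ψ ⊕ (ψ ⊙ ¬φ))) = max(0, 0.41 + 0.90 − 1) = max(0, 0.31) = 0.31
φ ⊙ ψ = max(0, 0.70 + 0.90 − 1) = max(0, 0.60) = 0.60
((χ ⊙ (ψ ⊕ χ)) ⊙ ¬(¬ψ ⊙ (ψ ⊕ (ψ ⊙ ¬φ)))) ⊕ (φ ⊙ ψ) = min(1, 0.31 + 0.60) = min(1, 0.91) = 0.91
¬(((χ ⊙ (ψ ⊕ χ)) ⊙ ¬(¬ψ ⊙ (ψ ⊕ (ψ ⊙ ¬φ)))) ⊕ (φ ⊙ ψ)) = 1 − 0.91 = 0.09

0.09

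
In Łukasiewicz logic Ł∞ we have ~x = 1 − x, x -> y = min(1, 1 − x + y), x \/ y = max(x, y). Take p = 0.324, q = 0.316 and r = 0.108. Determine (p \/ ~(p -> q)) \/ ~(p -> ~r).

0.324

p -> q = min(1, 1 − 0.324 + 0.316) = min(1, 0.992) = 0.992
~(p -> q) = 1 − 0.992 = 0.008
p \/ ~(p -> q) = max(0.324, 0.008) = 0.324
~r = 1 − 0.108 = 0.892
p -> ~r = min(1, 1 − 0.324 + 0.892) = min(1, 1.568) = 1.000
~(p -> ~r) = 1 − 1.000 = 0.000
(p \/ ~(p -> q)) \/ ~(p -> ~r) = max(0.324, 0.000) = 0.324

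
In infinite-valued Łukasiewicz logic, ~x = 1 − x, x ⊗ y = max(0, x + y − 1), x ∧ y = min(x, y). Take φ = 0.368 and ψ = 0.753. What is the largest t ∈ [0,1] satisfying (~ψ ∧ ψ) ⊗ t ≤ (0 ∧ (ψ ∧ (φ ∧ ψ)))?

~ψ = 1 − 0.753 = 0.247
~ψ ∧ ψ = min(0.247, 0.753) = 0.247
So the left factor is ~ψ ∧ ψ = 0.247.
φ ∧ ψ = min(0.368, 0.753) = 0.368
ψ ∧ (φ ∧ ψ) = min(0.753, 0.368) = 0.368
0 ∧ (ψ ∧ (φ ∧ ψ)) = min(0.000, 0.368) = 0.000
So the right-hand bound is 0 ∧ (ψ ∧ (φ ∧ ψ)) = 0.000.
The residuum of the Łukasiewicz t-norm gives the supremum: min(1, 1 − 0.247 + 0.000).
1 − 0.247 + 0.000 = 0.753, so t = min(1, 0.753) = 0.753.
Check: 0.247 ⊗ 0.753 = max(0, 0.000) = 0.000 ≤ 0.000.

0.753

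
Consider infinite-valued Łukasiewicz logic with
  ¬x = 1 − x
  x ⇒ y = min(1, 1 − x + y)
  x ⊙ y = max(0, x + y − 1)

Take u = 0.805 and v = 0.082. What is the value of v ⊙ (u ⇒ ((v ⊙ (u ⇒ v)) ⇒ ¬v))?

0.082

u ⇒ v = min(1, 1 − 0.805 + 0.082) = min(1, 0.277) = 0.277
v ⊙ (u ⇒ v) = max(0, 0.082 + 0.277 − 1) = max(0, -0.641) = 0.000
¬v = 1 − 0.082 = 0.918
(v ⊙ (u ⇒ v)) ⇒ ¬v = min(1, 1 − 0.000 + 0.918) = min(1, 1.918) = 1.000
u ⇒ ((v ⊙ (u ⇒ v)) ⇒ ¬v) = min(1, 1 − 0.805 + 1.000) = min(1, 1.195) = 1.000
v ⊙ (u ⇒ ((v ⊙ (u ⇒ v)) ⇒ ¬v)) = max(0, 0.082 + 1.000 − 1) = max(0, 0.082) = 0.082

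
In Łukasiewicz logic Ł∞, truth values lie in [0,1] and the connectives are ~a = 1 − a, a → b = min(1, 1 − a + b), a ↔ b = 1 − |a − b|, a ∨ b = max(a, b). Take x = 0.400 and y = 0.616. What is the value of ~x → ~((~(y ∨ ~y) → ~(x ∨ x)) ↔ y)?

0.784

~x = 1 − 0.400 = 0.600
~y = 1 − 0.616 = 0.384
y ∨ ~y = max(0.616, 0.384) = 0.616
~(y ∨ ~y) = 1 − 0.616 = 0.384
x ∨ x = max(0.400, 0.400) = 0.400
~(x ∨ x) = 1 − 0.400 = 0.600
~(y ∨ ~y) → ~(x ∨ x) = min(1, 1 − 0.384 + 0.600) = min(1, 1.216) = 1.000
(~(y ∨ ~y) → ~(x ∨ x)) ↔ y = 1 − |1.000 − 0.616| = 1 − 0.384 = 0.616
~((~(y ∨ ~y) → ~(x ∨ x)) ↔ y) = 1 − 0.616 = 0.384
~x → ~((~(y ∨ ~y) → ~(x ∨ x)) ↔ y) = min(1, 1 − 0.600 + 0.384) = min(1, 0.784) = 0.784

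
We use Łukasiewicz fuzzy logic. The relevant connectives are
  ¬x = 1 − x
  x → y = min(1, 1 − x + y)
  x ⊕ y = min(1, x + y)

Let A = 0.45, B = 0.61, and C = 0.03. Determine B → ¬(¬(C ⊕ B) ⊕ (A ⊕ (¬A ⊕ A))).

0.39

C ⊕ B = min(1, 0.03 + 0.61) = min(1, 0.64) = 0.64
¬(C ⊕ B) = 1 − 0.64 = 0.36
¬A = 1 − 0.45 = 0.55
¬A ⊕ A = min(1, 0.55 + 0.45) = min(1, 1.00) = 1.00
A ⊕ (¬A ⊕ A) = min(1, 0.45 + 1.00) = min(1, 1.45) = 1.00
¬(C ⊕ B) ⊕ (A ⊕ (¬A ⊕ A)) = min(1, 0.36 + 1.00) = min(1, 1.36) = 1.00
¬(¬(C ⊕ B) ⊕ (A ⊕ (¬A ⊕ A))) = 1 − 1.00 = 0.00
B → ¬(¬(C ⊕ B) ⊕ (A ⊕ (¬A ⊕ A))) = min(1, 1 − 0.61 + 0.00) = min(1, 0.39) = 0.39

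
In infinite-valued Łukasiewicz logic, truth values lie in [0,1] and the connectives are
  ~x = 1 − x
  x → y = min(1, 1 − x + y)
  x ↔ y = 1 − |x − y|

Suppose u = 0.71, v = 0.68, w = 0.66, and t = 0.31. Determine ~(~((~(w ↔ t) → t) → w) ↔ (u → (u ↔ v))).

0.70

w ↔ t = 1 − |0.66 − 0.31| = 1 − 0.35 = 0.65
~(w ↔ t) = 1 − 0.65 = 0.35
~(w ↔ t) → t = min(1, 1 − 0.35 + 0.31) = min(1, 0.96) = 0.96
(~(w ↔ t) → t) → w = min(1, 1 − 0.96 + 0.66) = min(1, 0.70) = 0.70
~((~(w ↔ t) → t) → w) = 1 − 0.70 = 0.30
u ↔ v = 1 − |0.71 − 0.68| = 1 − 0.03 = 0.97
u → (u ↔ v) = min(1, 1 − 0.71 + 0.97) = min(1, 1.26) = 1.00
~((~(w ↔ t) → t) → w) ↔ (u → (u ↔ v)) = 1 − |0.30 − 1.00| = 1 − 0.70 = 0.30
~(~((~(w ↔ t) → t) → w) ↔ (u → (u ↔ v))) = 1 − 0.30 = 0.70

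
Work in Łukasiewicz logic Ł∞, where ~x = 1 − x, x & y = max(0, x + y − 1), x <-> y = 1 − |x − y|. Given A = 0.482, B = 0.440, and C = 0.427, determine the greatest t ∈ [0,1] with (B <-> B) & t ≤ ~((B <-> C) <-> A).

0.505

B <-> B = 1 − |0.440 − 0.440| = 1 − 0.000 = 1.000
So the left factor is B <-> B = 1.000.
B <-> C = 1 − |0.440 − 0.427| = 1 − 0.013 = 0.987
(B <-> C) <-> A = 1 − |0.987 − 0.482| = 1 − 0.505 = 0.495
~((B <-> C) <-> A) = 1 − 0.495 = 0.505
So the right-hand bound is ~((B <-> C) <-> A) = 0.505.
The residuum of the Łukasiewicz t-norm gives the supremum: min(1, 1 − 1.000 + 0.505).
1 − 1.000 + 0.505 = 0.505, so t = min(1, 0.505) = 0.505.
Check: 1.000 & 0.505 = max(0, 0.505) = 0.505 ≤ 0.505.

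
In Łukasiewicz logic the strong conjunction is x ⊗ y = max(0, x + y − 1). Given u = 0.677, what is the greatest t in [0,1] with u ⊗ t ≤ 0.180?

0.503

The residuum of the Łukasiewicz t-norm gives the supremum: min(1, 1 − 0.677 + 0.180).
1 − 0.677 + 0.180 = 0.503, so t = min(1, 0.503) = 0.503.
Check: 0.677 ⊗ 0.503 = max(0, 0.180) = 0.180 ≤ 0.180.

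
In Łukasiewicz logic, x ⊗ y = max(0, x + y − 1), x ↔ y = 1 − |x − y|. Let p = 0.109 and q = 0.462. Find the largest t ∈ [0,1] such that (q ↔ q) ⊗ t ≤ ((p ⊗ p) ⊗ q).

0.000

q ↔ q = 1 − |0.462 − 0.462| = 1 − 0.000 = 1.000
So the left factor is q ↔ q = 1.000.
p ⊗ p = max(0, 0.109 + 0.109 − 1) = max(0, -0.782) = 0.000
(p ⊗ p) ⊗ q = max(0, 0.000 + 0.462 − 1) = max(0, -0.538) = 0.000
So the right-hand bound is (p ⊗ p) ⊗ q = 0.000.
The residuum of the Łukasiewicz t-norm gives the supremum: min(1, 1 − 1.000 + 0.000).
1 − 1.000 + 0.000 = 0.000, so t = min(1, 0.000) = 0.000.
Check: 1.000 ⊗ 0.000 = max(0, 0.000) = 0.000 ≤ 0.000.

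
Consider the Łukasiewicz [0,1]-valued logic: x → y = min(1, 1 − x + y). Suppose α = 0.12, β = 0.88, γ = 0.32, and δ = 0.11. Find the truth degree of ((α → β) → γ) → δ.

0.79

α → β = min(1, 1 − 0.12 + 0.88) = min(1, 1.76) = 1.00
(α → β) → γ = min(1, 1 − 1.00 + 0.32) = min(1, 0.32) = 0.32
((α → β) → γ) → δ = min(1, 1 − 0.32 + 0.11) = min(1, 0.79) = 0.79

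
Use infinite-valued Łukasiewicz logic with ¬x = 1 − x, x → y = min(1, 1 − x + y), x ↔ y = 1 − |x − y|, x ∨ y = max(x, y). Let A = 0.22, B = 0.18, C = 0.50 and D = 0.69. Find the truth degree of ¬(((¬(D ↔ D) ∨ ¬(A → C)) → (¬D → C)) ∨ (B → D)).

0.00

D ↔ D = 1 − |0.69 − 0.69| = 1 − 0.00 = 1.00
¬(D ↔ D) = 1 − 1.00 = 0.00
A → C = min(1, 1 − 0.22 + 0.50) = min(1, 1.28) = 1.00
¬(A → C) = 1 − 1.00 = 0.00
¬(D ↔ D) ∨ ¬(A → C) = max(0.00, 0.00) = 0.00
¬D = 1 − 0.69 = 0.31
¬D → C = min(1, 1 − 0.31 + 0.50) = min(1, 1.19) = 1.00
(¬(D ↔ D) ∨ ¬(A → C)) → (¬D → C) = min(1, 1 − 0.00 + 1.00) = min(1, 2.00) = 1.00
B → D = min(1, 1 − 0.18 + 0.69) = min(1, 1.51) = 1.00
((¬(D ↔ D) ∨ ¬(A → C)) → (¬D → C)) ∨ (B → D) = max(1.00, 1.00) = 1.00
¬(((¬(D ↔ D) ∨ ¬(A → C)) → (¬D → C)) ∨ (B → D)) = 1 − 1.00 = 0.00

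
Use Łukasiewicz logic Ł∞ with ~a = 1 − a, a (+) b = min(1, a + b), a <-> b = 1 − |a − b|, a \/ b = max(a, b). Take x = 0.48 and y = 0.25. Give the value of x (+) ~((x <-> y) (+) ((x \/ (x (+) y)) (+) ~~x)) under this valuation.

0.48

x <-> y = 1 − |0.48 − 0.25| = 1 − 0.23 = 0.77
x (+) y = min(1, 0.48 + 0.25) = min(1, 0.73) = 0.73
x \/ (x (+) y) = max(0.48, 0.73) = 0.73
~x = 1 − 0.48 = 0.52
~~x = 1 − 0.52 = 0.48
(x \/ (x (+) y)) (+) ~~x = min(1, 0.73 + 0.48) = min(1, 1.21) = 1.00
(x <-> y) (+) ((x \/ (x (+) y)) (+) ~~x) = min(1, 0.77 + 1.00) = min(1, 1.77) = 1.00
~((x <-> y) (+) ((x \/ (x (+) y)) (+) ~~x)) = 1 − 1.00 = 0.00
x (+) ~((x <-> y) (+) ((x \/ (x (+) y)) (+) ~~x)) = min(1, 0.48 + 0.00) = min(1, 0.48) = 0.48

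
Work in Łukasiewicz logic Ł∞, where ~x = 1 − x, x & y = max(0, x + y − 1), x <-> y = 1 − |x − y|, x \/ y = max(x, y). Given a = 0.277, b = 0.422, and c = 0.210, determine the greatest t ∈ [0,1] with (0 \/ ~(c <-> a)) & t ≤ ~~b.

1.000

c <-> a = 1 − |0.210 − 0.277| = 1 − 0.067 = 0.933
~(c <-> a) = 1 − 0.933 = 0.067
0 \/ ~(c <-> a) = max(0.000, 0.067) = 0.067
So the left factor is 0 \/ ~(c <-> a) = 0.067.
~b = 1 − 0.422 = 0.578
~~b = 1 − 0.578 = 0.422
So the right-hand bound is ~~b = 0.422.
The residuum of the Łukasiewicz t-norm gives the supremum: min(1, 1 − 0.067 + 0.422).
1 − 0.067 + 0.422 = 1.355, so t = min(1, 1.355) = 1.000.
Check: 0.067 & 1.000 = max(0, 0.067) = 0.067 ≤ 0.422.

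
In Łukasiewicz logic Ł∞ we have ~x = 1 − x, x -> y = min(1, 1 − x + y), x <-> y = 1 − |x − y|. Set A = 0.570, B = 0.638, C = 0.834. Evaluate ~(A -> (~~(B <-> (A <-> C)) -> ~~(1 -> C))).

A <-> C = 1 − |0.570 − 0.834| = 1 − 0.264 = 0.736
B <-> (A <-> C) = 1 − |0.638 − 0.736| = 1 − 0.098 = 0.902
~(B <-> (A <-> C)) = 1 − 0.902 = 0.098
~~(B <-> (A <-> C)) = 1 − 0.098 = 0.902
1 -> C = min(1, 1 − 1.000 + 0.834) = min(1, 0.834) = 0.834
~(1 -> C) = 1 − 0.834 = 0.166
~~(1 -> C) = 1 − 0.166 = 0.834
~~(B <-> (A <-> C)) -> ~~(1 -> C) = min(1, 1 − 0.902 + 0.834) = min(1, 0.932) = 0.932
A -> (~~(B <-> (A <-> C)) -> ~~(1 -> C)) = min(1, 1 − 0.570 + 0.932) = min(1, 1.362) = 1.000
~(A -> (~~(B <-> (A <-> C)) -> ~~(1 -> C))) = 1 − 1.000 = 0.000

0.000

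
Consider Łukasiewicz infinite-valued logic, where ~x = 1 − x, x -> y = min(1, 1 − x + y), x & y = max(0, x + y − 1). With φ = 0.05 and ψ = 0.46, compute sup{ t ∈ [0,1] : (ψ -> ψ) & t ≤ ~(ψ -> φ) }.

0.41

ψ -> ψ = min(1, 1 − 0.46 + 0.46) = min(1, 1.00) = 1.00
So the left factor is ψ -> ψ = 1.00.
ψ -> φ = min(1, 1 − 0.46 + 0.05) = min(1, 0.59) = 0.59
~(ψ -> φ) = 1 − 0.59 = 0.41
So the right-hand bound is ~(ψ -> φ) = 0.41.
The residuum of the Łukasiewicz t-norm gives the supremum: min(1, 1 − 1.00 + 0.41).
1 − 1.00 + 0.41 = 0.41, so t = min(1, 0.41) = 0.41.
Check: 1.00 & 0.41 = max(0, 0.41) = 0.41 ≤ 0.41.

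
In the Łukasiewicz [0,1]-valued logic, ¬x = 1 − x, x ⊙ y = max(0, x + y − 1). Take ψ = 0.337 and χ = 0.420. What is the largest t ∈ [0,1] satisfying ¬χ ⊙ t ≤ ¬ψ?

1.000

¬χ = 1 − 0.420 = 0.580
So the left factor is ¬χ = 0.580.
¬ψ = 1 − 0.337 = 0.663
So the right-hand bound is ¬ψ = 0.663.
The residuum of the Łukasiewicz t-norm gives the supremum: min(1, 1 − 0.580 + 0.663).
1 − 0.580 + 0.663 = 1.083, so t = min(1, 1.083) = 1.000.
Check: 0.580 ⊙ 1.000 = max(0, 0.580) = 0.580 ≤ 0.663.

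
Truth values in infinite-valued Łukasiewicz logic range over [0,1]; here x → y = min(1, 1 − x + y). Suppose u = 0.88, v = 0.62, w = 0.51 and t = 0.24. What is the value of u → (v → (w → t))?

1.00

w → t = min(1, 1 − 0.51 + 0.24) = min(1, 0.73) = 0.73
v → (w → t) = min(1, 1 − 0.62 + 0.73) = min(1, 1.11) = 1.00
u → (v → (w → t)) = min(1, 1 − 0.88 + 1.00) = min(1, 1.12) = 1.00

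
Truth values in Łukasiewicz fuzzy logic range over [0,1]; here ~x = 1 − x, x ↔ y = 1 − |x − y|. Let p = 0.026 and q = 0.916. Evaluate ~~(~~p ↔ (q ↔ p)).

0.916

~p = 1 − 0.026 = 0.974
~~p = 1 − 0.974 = 0.026
q ↔ p = 1 − |0.916 − 0.026| = 1 − 0.890 = 0.110
~~p ↔ (q ↔ p) = 1 − |0.026 − 0.110| = 1 − 0.084 = 0.916
~(~~p ↔ (q ↔ p)) = 1 − 0.916 = 0.084
~~(~~p ↔ (q ↔ p)) = 1 − 0.084 = 0.916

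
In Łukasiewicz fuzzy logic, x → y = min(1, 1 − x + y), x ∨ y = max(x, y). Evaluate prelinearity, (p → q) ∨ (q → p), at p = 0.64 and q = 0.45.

p → q = min(1, 1 − 0.64 + 0.45) = min(1, 0.81) = 0.81
q → p = min(1, 1 − 0.45 + 0.64) = min(1, 1.19) = 1.00
(p → q) ∨ (q → p) = max(0.81, 1.00) = 1.00
(As expected: a Ł∞-tautology — holds in every MV-chain.)

1.00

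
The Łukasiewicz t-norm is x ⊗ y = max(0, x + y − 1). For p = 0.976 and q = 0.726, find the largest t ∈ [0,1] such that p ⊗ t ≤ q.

0.750

The residuum of the Łukasiewicz t-norm gives the supremum: min(1, 1 − 0.976 + 0.726).
1 − 0.976 + 0.726 = 0.750, so t = min(1, 0.750) = 0.750.
Check: 0.976 ⊗ 0.750 = max(0, 0.726) = 0.726 ≤ 0.726.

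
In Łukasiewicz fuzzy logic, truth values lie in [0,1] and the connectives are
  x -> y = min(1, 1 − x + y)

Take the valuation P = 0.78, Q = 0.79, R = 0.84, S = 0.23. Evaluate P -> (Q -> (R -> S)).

0.82

R -> S = min(1, 1 − 0.84 + 0.23) = min(1, 0.39) = 0.39
Q -> (R -> S) = min(1, 1 − 0.79 + 0.39) = min(1, 0.60) = 0.60
P -> (Q -> (R -> S)) = min(1, 1 − 0.78 + 0.60) = min(1, 0.82) = 0.82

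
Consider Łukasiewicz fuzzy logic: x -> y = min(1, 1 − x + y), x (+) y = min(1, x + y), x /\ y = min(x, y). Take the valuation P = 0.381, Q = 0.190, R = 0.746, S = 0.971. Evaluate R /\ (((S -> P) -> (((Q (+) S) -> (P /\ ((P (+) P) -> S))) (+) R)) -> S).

S -> P = min(1, 1 − 0.971 + 0.381) = min(1, 0.410) = 0.410
Q (+) S = min(1, 0.190 + 0.971) = min(1, 1.161) = 1.000
P (+) P = min(1, 0.381 + 0.381) = min(1, 0.762) = 0.762
(P (+) P) -> S = min(1, 1 − 0.762 + 0.971) = min(1, 1.209) = 1.000
P /\ ((P (+) P) -> S) = min(0.381, 1.000) = 0.381
(Q (+) S) -> (P /\ ((P (+) P) -> S)) = min(1, 1 − 1.000 + 0.381) = min(1, 0.381) = 0.381
((Q (+) S) -> (P /\ ((P (+) P) -> S))) (+) R = min(1, 0.381 + 0.746) = min(1, 1.127) = 1.000
(S -> P) -> (((Q (+) S) -> (P /\ ((P (+) P) -> S))) (+) R) = min(1, 1 − 0.410 + 1.000) = min(1, 1.590) = 1.000
((S -> P) -> (((Q (+) S) -> (P /\ ((P (+) P) -> S))) (+) R)) -> S = min(1, 1 − 1.000 + 0.971) = min(1, 0.971) = 0.971
R /\ (((S -> P) -> (((Q (+) S) -> (P /\ ((P (+) P) -> S))) (+) R)) -> S) = min(0.746, 0.971) = 0.746

0.746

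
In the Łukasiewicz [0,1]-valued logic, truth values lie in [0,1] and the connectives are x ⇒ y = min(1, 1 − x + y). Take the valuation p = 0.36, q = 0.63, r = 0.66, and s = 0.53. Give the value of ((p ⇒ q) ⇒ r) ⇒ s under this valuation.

0.87

p ⇒ q = min(1, 1 − 0.36 + 0.63) = min(1, 1.27) = 1.00
(p ⇒ q) ⇒ r = min(1, 1 − 1.00 + 0.66) = min(1, 0.66) = 0.66
((p ⇒ q) ⇒ r) ⇒ s = min(1, 1 − 0.66 + 0.53) = min(1, 0.87) = 0.87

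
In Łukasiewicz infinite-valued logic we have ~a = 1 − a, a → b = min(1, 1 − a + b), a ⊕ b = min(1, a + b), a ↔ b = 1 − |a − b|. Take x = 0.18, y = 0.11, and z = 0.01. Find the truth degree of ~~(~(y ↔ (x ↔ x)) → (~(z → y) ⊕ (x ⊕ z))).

x ↔ x = 1 − |0.18 − 0.18| = 1 − 0.00 = 1.00
y ↔ (x ↔ x) = 1 − |0.11 − 1.00| = 1 − 0.89 = 0.11
~(y ↔ (x ↔ x)) = 1 − 0.11 = 0.89
z → y = min(1, 1 − 0.01 + 0.11) = min(1, 1.10) = 1.00
~(z → y) = 1 − 1.00 = 0.00
x ⊕ z = min(1, 0.18 + 0.01) = min(1, 0.19) = 0.19
~(z → y) ⊕ (x ⊕ z) = min(1, 0.00 + 0.19) = min(1, 0.19) = 0.19
~(y ↔ (x ↔ x)) → (~(z → y) ⊕ (x ⊕ z)) = min(1, 1 − 0.89 + 0.19) = min(1, 0.30) = 0.30
~(~(y ↔ (x ↔ x)) → (~(z → y) ⊕ (x ⊕ z))) = 1 − 0.30 = 0.70
~~(~(y ↔ (x ↔ x)) → (~(z → y) ⊕ (x ⊕ z))) = 1 − 0.70 = 0.30

0.30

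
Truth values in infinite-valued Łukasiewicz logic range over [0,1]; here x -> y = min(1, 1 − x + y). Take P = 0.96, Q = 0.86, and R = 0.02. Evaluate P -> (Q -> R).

0.20

Q -> R = min(1, 1 − 0.86 + 0.02) = min(1, 0.16) = 0.16
P -> (Q -> R) = min(1, 1 − 0.96 + 0.16) = min(1, 0.20) = 0.20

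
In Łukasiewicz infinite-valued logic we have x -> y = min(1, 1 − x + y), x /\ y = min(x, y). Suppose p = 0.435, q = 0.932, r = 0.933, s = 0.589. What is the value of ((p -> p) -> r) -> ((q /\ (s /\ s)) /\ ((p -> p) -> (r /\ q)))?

0.656

p -> p = min(1, 1 − 0.435 + 0.435) = min(1, 1.000) = 1.000
(p -> p) -> r = min(1, 1 − 1.000 + 0.933) = min(1, 0.933) = 0.933
s /\ s = min(0.589, 0.589) = 0.589
q /\ (s /\ s) = min(0.932, 0.589) = 0.589
r /\ q = min(0.933, 0.932) = 0.932
(p -> p) -> (r /\ q) = min(1, 1 − 1.000 + 0.932) = min(1, 0.932) = 0.932
(q /\ (s /\ s)) /\ ((p -> p) -> (r /\ q)) = min(0.589, 0.932) = 0.589
((p -> p) -> r) -> ((q /\ (s /\ s)) /\ ((p -> p) -> (r /\ q))) = min(1, 1 − 0.933 + 0.589) = min(1, 0.656) = 0.656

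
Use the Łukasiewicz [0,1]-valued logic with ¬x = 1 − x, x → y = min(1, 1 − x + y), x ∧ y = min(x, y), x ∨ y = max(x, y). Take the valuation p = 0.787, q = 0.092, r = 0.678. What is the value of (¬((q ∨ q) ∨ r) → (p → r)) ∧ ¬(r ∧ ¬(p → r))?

q ∨ q = max(0.092, 0.092) = 0.092
(q ∨ q) ∨ r = max(0.092, 0.678) = 0.678
¬((q ∨ q) ∨ r) = 1 − 0.678 = 0.322
p → r = min(1, 1 − 0.787 + 0.678) = min(1, 0.891) = 0.891
¬((q ∨ q) ∨ r) → (p → r) = min(1, 1 − 0.322 + 0.891) = min(1, 1.569) = 1.000
¬(p → r) = 1 − 0.891 = 0.109
r ∧ ¬(p → r) = min(0.678, 0.109) = 0.109
¬(r ∧ ¬(p → r)) = 1 − 0.109 = 0.891
(¬((q ∨ q) ∨ r) → (p → r)) ∧ ¬(r ∧ ¬(p → r)) = min(1.000, 0.891) = 0.891

0.891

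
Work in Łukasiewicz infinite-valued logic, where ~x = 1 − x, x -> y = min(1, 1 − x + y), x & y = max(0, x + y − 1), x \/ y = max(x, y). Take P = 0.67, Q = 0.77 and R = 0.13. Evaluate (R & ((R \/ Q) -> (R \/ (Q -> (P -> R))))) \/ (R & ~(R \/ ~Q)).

R \/ Q = max(0.13, 0.77) = 0.77
P -> R = min(1, 1 − 0.67 + 0.13) = min(1, 0.46) = 0.46
Q -> (P -> R) = min(1, 1 − 0.77 + 0.46) = min(1, 0.69) = 0.69
R \/ (Q -> (P -> R)) = max(0.13, 0.69) = 0.69
(R \/ Q) -> (R \/ (Q -> (P -> R))) = min(1, 1 − 0.77 + 0.69) = min(1, 0.92) = 0.92
R & ((R \/ Q) -> (R \/ (Q -> (P -> R)))) = max(0, 0.13 + 0.92 − 1) = max(0, 0.05) = 0.05
~Q = 1 − 0.77 = 0.23
R \/ ~Q = max(0.13, 0.23) = 0.23
~(R \/ ~Q) = 1 − 0.23 = 0.77
R & ~(R \/ ~Q) = max(0, 0.13 + 0.77 − 1) = max(0, -0.10) = 0.00
(R & ((R \/ Q) -> (R \/ (Q -> (P -> R))))) \/ (R & ~(R \/ ~Q)) = max(0.05, 0.00) = 0.05

0.05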